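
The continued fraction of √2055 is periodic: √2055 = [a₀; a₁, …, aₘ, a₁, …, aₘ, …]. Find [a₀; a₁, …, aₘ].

[45; 3, 90]

a₀ = ⌊√2055⌋ = 45.
With m₀=0, d₀=1 and mₖ₊₁ = dₖaₖ − mₖ, dₖ₊₁ = (n − mₖ₊₁²)/dₖ, aₖ₊₁ = ⌊(a₀+mₖ₊₁)/dₖ₊₁⌋:
  k=1: m=45, d=30, a=3
  k=2: m=45, d=1, a=90
d=1 and a=2a₀=90 at k=2, so the next step gives (m, d) = (45, 30) again — its k=1 value — and the period has length 2.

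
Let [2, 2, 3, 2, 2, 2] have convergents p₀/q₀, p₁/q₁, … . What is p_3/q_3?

39/16

Using pₖ = aₖpₖ₋₁ + pₖ₋₂, qₖ = aₖqₖ₋₁ + qₖ₋₂ (with p₋₁=1, p₋₂=0, q₋₁=0, q₋₂=1):
  k=0: a=2, p=2, q=1
  k=1: a=2, p=5, q=2
  k=2: a=3, p=17, q=7
  k=3: a=2, p=39, q=16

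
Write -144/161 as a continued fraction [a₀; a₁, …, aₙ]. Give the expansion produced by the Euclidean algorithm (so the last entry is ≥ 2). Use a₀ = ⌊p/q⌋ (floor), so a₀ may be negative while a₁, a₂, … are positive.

[-1; 9, 2, 8]

-144 = -1·161 + 17
161 = 9·17 + 8
17 = 2·8 + 1
8 = 8·1 + 0  (stop)
So -144/161 = [-1; 9, 2, 8].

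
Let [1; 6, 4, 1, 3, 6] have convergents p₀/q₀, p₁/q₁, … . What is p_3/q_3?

36/31

Using pₖ = aₖpₖ₋₁ + pₖ₋₂, qₖ = aₖqₖ₋₁ + qₖ₋₂ (with p₋₁=1, p₋₂=0, q₋₁=0, q₋₂=1):
  k=0: a=1, p=1, q=1
  k=1: a=6, p=7, q=6
  k=2: a=4, p=29, q=25
  k=3: a=1, p=36, q=31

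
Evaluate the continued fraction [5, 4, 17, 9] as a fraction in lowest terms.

Using pₖ = aₖpₖ₋₁ + pₖ₋₂ and qₖ = aₖqₖ₋₁ + qₖ₋₂:
  k=0: a=5, p=5, q=1
  k=1: a=4, p=21, q=4
  k=2: a=17, p=362, q=69
  k=3: a=9, p=3279, q=625

3279/625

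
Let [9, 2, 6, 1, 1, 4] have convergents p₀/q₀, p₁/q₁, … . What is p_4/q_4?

Using pₖ = aₖpₖ₋₁ + pₖ₋₂, qₖ = aₖqₖ₋₁ + qₖ₋₂ (with p₋₁=1, p₋₂=0, q₋₁=0, q₋₂=1):
  k=0: a=9, p=9, q=1
  k=1: a=2, p=19, q=2
  k=2: a=6, p=123, q=13
  k=3: a=1, p=142, q=15
  k=4: a=1, p=265, q=28

265/28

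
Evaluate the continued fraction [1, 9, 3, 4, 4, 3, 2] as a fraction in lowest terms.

Using pₖ = aₖpₖ₋₁ + pₖ₋₂ and qₖ = aₖqₖ₋₁ + qₖ₋₂:
  k=0: a=1, p=1, q=1
  k=1: a=9, p=10, q=9
  k=2: a=3, p=31, q=28
  k=3: a=4, p=134, q=121
  k=4: a=4, p=567, q=512
  k=5: a=3, p=1835, q=1657
  k=6: a=2, p=4237, q=3826

4237/3826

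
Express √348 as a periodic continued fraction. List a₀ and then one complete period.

[18; 1, 1, 1, 8, 1, 1, 1, 36]

a₀ = ⌊√348⌋ = 18.
With m₀=0, d₀=1 and mₖ₊₁ = dₖaₖ − mₖ, dₖ₊₁ = (n − mₖ₊₁²)/dₖ, aₖ₊₁ = ⌊(a₀+mₖ₊₁)/dₖ₊₁⌋:
  k=1: m=18, d=24, a=1
  k=2: m=6, d=13, a=1
  k=3: m=7, d=23, a=1
  k=4: m=16, d=4, a=8
  k=5: m=16, d=23, a=1
  k=6: m=7, d=13, a=1
  k=7: m=6, d=24, a=1
  k=8: m=18, d=1, a=36
d=1 and a=2a₀=36 at k=8, so the next step gives (m, d) = (18, 24) again — its k=1 value — and the period has length 8.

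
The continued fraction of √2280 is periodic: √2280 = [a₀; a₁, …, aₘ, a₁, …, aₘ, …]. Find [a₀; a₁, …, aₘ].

a₀ = ⌊√2280⌋ = 47.
With m₀=0, d₀=1 and mₖ₊₁ = dₖaₖ − mₖ, dₖ₊₁ = (n − mₖ₊₁²)/dₖ, aₖ₊₁ = ⌊(a₀+mₖ₊₁)/dₖ₊₁⌋:
  k=1: m=47, d=71, a=1
  k=2: m=24, d=24, a=2
  k=3: m=24, d=71, a=1
  k=4: m=47, d=1, a=94
d=1 and a=2a₀=94 at k=4, so the next step gives (m, d) = (47, 71) again — its k=1 value — and the period has length 4.

[47; 1, 2, 1, 94]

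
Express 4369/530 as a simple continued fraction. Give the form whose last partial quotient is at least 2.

[8; 4, 9, 4, 1, 2]

4369 = 8×530 + 129
530 = 4×129 + 14
129 = 9×14 + 3
14 = 4×3 + 2
3 = 1×2 + 1
2 = 2×1 + 0  (stop)
So 4369/530 = [8; 4, 9, 4, 1, 2].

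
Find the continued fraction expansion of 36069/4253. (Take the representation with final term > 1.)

36069 = 8*4253 + 2045
4253 = 2*2045 + 163
2045 = 12*163 + 89
163 = 1*89 + 74
89 = 1*74 + 15
74 = 4*15 + 14
15 = 1*14 + 1
14 = 14*1 + 0  (stop)
So 36069/4253 = [8; 2, 12, 1, 1, 4, 1, 14].

[8; 2, 12, 1, 1, 4, 1, 14]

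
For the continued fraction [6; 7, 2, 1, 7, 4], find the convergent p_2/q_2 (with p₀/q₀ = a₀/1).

Using pₖ = aₖpₖ₋₁ + pₖ₋₂, qₖ = aₖqₖ₋₁ + qₖ₋₂ (with p₋₁=1, p₋₂=0, q₋₁=0, q₋₂=1):
  k=0: a=6, p=6, q=1
  k=1: a=7, p=43, q=7
  k=2: a=2, p=92, q=15

92/15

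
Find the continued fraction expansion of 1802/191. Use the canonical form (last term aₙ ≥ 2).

[9; 2, 3, 3, 8]

1802 = 9·191 + 83
191 = 2·83 + 25
83 = 3·25 + 8
25 = 3·8 + 1
8 = 8·1 + 0  (stop)
So 1802/191 = [9; 2, 3, 3, 8].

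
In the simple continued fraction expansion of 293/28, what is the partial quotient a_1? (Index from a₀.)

293 = 10·28 + 13   →  a_0 = 10
28 = 2·13 + 2   →  a_1 = 2

2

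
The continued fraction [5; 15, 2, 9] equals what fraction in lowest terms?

Using pₖ = aₖpₖ₋₁ + pₖ₋₂ and qₖ = aₖqₖ₋₁ + qₖ₋₂:
  k=0: a=5, p=5, q=1
  k=1: a=15, p=76, q=15
  k=2: a=2, p=157, q=31
  k=3: a=9, p=1489, q=294

1489/294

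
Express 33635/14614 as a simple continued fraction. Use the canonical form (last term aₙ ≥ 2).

[2; 3, 3, 6, 9, 8, 3]

33635 = 2×14614 + 4407
14614 = 3×4407 + 1393
4407 = 3×1393 + 228
1393 = 6×228 + 25
228 = 9×25 + 3
25 = 8×3 + 1
3 = 3×1 + 0  (stop)
So 33635/14614 = [2; 3, 3, 6, 9, 8, 3].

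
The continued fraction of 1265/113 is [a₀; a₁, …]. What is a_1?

5

1265 = 11·113 + 22   →  a_0 = 11
113 = 5·22 + 3   →  a_1 = 5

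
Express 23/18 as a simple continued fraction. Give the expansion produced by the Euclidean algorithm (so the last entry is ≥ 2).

23 = 1·18 + 5
18 = 3·5 + 3
5 = 1·3 + 2
3 = 1·2 + 1
2 = 2·1 + 0  (stop)
So 23/18 = [1; 3, 1, 1, 2].

[1; 3, 1, 1, 2]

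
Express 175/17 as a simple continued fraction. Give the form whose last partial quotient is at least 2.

[10; 3, 2, 2]

175 = 10·17 + 5
17 = 3·5 + 2
5 = 2·2 + 1
2 = 2·1 + 0  (stop)
So 175/17 = [10; 3, 2, 2].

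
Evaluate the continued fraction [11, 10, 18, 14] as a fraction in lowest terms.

Fold from the inside: start with 14/1.
  18 + 1/14 = 253/14
  10 + 14/253 = 2544/253
  11 + 253/2544 = 28237/2544

28237/2544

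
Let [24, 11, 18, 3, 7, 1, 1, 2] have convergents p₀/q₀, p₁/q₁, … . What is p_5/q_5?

121970/5063

Using pₖ = aₖpₖ₋₁ + pₖ₋₂, qₖ = aₖqₖ₋₁ + qₖ₋₂ (with p₋₁=1, p₋₂=0, q₋₁=0, q₋₂=1):
  k=0: a=24, p=24, q=1
  k=1: a=11, p=265, q=11
  k=2: a=18, p=4794, q=199
  k=3: a=3, p=14647, q=608
  k=4: a=7, p=107323, q=4455
  k=5: a=1, p=121970, q=5063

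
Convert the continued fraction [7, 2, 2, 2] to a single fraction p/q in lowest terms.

Using pₖ = aₖpₖ₋₁ + pₖ₋₂ and qₖ = aₖqₖ₋₁ + qₖ₋₂:
  k=0: a=7, p=7, q=1
  k=1: a=2, p=15, q=2
  k=2: a=2, p=37, q=5
  k=3: a=2, p=89, q=12

89/12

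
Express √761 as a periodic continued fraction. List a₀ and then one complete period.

a₀ = ⌊√761⌋ = 27.
With m₀=0, d₀=1 and mₖ₊₁ = dₖaₖ − mₖ, dₖ₊₁ = (n − mₖ₊₁²)/dₖ, aₖ₊₁ = ⌊(a₀+mₖ₊₁)/dₖ₊₁⌋:
  k=1: m=27, d=32, a=1
  k=2: m=5, d=23, a=1
  k=3: m=18, d=19, a=2
  k=4: m=20, d=19, a=2
  k=5: m=18, d=23, a=1
  k=6: m=5, d=32, a=1
  k=7: m=27, d=1, a=54
d=1 and a=2a₀=54 at k=7, so the next step gives (m, d) = (27, 32) again — its k=1 value — and the period has length 7.

[27; 1, 1, 2, 2, 1, 1, 54]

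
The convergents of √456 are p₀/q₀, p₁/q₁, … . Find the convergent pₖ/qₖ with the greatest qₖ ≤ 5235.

87851/4114

√456 = [21; 2, 1, 4, 1, 2, 42, …] (period length 6).
Convergents:
  p_0/q_0 = 21/1
  p_1/q_1 = 43/2
  p_2/q_2 = 64/3
  p_3/q_3 = 299/14
  p_4/q_4 = 363/17
  p_5/q_5 = 1025/48
  p_6/q_6 = 43413/2033
  p_7/q_7 = 87851/4114
  p_8/q_8 = 131264/6147
q_7 = 4114 ≤ 5235 < 6147 = q_8, so the answer is 87851/4114.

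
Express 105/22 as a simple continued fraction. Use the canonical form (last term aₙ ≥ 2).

[4; 1, 3, 2, 2]

105 = 4·22 + 17
22 = 1·17 + 5
17 = 3·5 + 2
5 = 2·2 + 1
2 = 2·1 + 0  (stop)
So 105/22 = [4; 1, 3, 2, 2].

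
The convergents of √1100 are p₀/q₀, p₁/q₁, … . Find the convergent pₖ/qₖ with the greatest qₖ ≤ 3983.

79201/2388

√1100 = [33; 6, 66, …] (period length 2).
Convergents:
  p_0/q_0 = 33/1
  p_1/q_1 = 199/6
  p_2/q_2 = 13167/397
  p_3/q_3 = 79201/2388
  p_4/q_4 = 5240433/158005
q_3 = 2388 ≤ 3983 < 158005 = q_4, so the answer is 79201/2388.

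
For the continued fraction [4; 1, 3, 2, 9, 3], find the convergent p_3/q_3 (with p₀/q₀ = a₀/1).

Using pₖ = aₖpₖ₋₁ + pₖ₋₂, qₖ = aₖqₖ₋₁ + qₖ₋₂ (with p₋₁=1, p₋₂=0, q₋₁=0, q₋₂=1):
  k=0: a=4, p=4, q=1
  k=1: a=1, p=5, q=1
  k=2: a=3, p=19, q=4
  k=3: a=2, p=43, q=9

43/9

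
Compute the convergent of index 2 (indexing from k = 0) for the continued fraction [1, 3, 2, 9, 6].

Using pₖ = aₖpₖ₋₁ + pₖ₋₂, qₖ = aₖqₖ₋₁ + qₖ₋₂ (with p₋₁=1, p₋₂=0, q₋₁=0, q₋₂=1):
  k=0: a=1, p=1, q=1
  k=1: a=3, p=4, q=3
  k=2: a=2, p=9, q=7

9/7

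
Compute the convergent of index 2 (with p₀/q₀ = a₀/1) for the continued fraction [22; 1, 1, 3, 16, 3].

45/2

Using pₖ = aₖpₖ₋₁ + pₖ₋₂, qₖ = aₖqₖ₋₁ + qₖ₋₂ (with p₋₁=1, p₋₂=0, q₋₁=0, q₋₂=1):
  k=0: a=22, p=22, q=1
  k=1: a=1, p=23, q=1
  k=2: a=1, p=45, q=2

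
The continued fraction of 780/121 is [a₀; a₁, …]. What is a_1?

2

780 = 6·121 + 54   →  a_0 = 6
121 = 2·54 + 13   →  a_1 = 2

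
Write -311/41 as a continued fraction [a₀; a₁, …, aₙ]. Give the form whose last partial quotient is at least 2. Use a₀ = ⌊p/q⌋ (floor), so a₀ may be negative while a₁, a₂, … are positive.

-311 = -8×41 + 17
41 = 2×17 + 7
17 = 2×7 + 3
7 = 2×3 + 1
3 = 3×1 + 0  (stop)
So -311/41 = [-8; 2, 2, 2, 3].

[-8; 2, 2, 2, 3]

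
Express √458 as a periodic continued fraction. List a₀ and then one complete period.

a₀ = ⌊√458⌋ = 21.
With m₀=0, d₀=1 and mₖ₊₁ = dₖaₖ − mₖ, dₖ₊₁ = (n − mₖ₊₁²)/dₖ, aₖ₊₁ = ⌊(a₀+mₖ₊₁)/dₖ₊₁⌋:
  k=1: m=21, d=17, a=2
  k=2: m=13, d=17, a=2
  k=3: m=21, d=1, a=42
d=1 and a=2a₀=42 at k=3, so the next step gives (m, d) = (21, 17) again — its k=1 value — and the period has length 3.

[21; 2, 2, 42]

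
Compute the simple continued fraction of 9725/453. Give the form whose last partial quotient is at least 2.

[21; 2, 7, 3, 4, 2]

9725 = 21*453 + 212
453 = 2*212 + 29
212 = 7*29 + 9
29 = 3*9 + 2
9 = 4*2 + 1
2 = 2*1 + 0  (stop)
So 9725/453 = [21; 2, 7, 3, 4, 2].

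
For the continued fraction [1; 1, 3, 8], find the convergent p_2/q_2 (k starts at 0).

7/4

Using pₖ = aₖpₖ₋₁ + pₖ₋₂, qₖ = aₖqₖ₋₁ + qₖ₋₂ (with p₋₁=1, p₋₂=0, q₋₁=0, q₋₂=1):
  k=0: a=1, p=1, q=1
  k=1: a=1, p=2, q=1
  k=2: a=3, p=7, q=4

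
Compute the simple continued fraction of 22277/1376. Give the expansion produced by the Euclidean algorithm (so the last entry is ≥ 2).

[16; 5, 3, 1, 2, 11, 2]

22277 = 16·1376 + 261
1376 = 5·261 + 71
261 = 3·71 + 48
71 = 1·48 + 23
48 = 2·23 + 2
23 = 11·2 + 1
2 = 2·1 + 0  (stop)
So 22277/1376 = [16; 5, 3, 1, 2, 11, 2].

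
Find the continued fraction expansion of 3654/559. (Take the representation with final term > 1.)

[6; 1, 1, 6, 3, 6, 2]

3654 = 6*559 + 300
559 = 1*300 + 259
300 = 1*259 + 41
259 = 6*41 + 13
41 = 3*13 + 2
13 = 6*2 + 1
2 = 2*1 + 0  (stop)
So 3654/559 = [6; 1, 1, 6, 3, 6, 2].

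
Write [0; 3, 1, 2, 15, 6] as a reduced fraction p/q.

279/1025

Fold from the inside: start with 6/1.
  15 + 1/6 = 91/6
  2 + 6/91 = 188/91
  1 + 91/188 = 279/188
  3 + 188/279 = 1025/279
  0 + 279/1025 = 279/1025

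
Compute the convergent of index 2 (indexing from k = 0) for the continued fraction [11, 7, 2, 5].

Using pₖ = aₖpₖ₋₁ + pₖ₋₂, qₖ = aₖqₖ₋₁ + qₖ₋₂ (with p₋₁=1, p₋₂=0, q₋₁=0, q₋₂=1):
  k=0: a=11, p=11, q=1
  k=1: a=7, p=78, q=7
  k=2: a=2, p=167, q=15

167/15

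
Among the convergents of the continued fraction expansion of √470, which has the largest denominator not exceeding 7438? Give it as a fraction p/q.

73862/3407

√470 = [21; 1, 2, 8, 2, 1, 42, …] (period length 6).
Convergents:
  p_0/q_0 = 21/1
  p_1/q_1 = 22/1
  p_2/q_2 = 65/3
  p_3/q_3 = 542/25
  p_4/q_4 = 1149/53
  p_5/q_5 = 1691/78
  p_6/q_6 = 72171/3329
  p_7/q_7 = 73862/3407
  p_8/q_8 = 219895/10143
q_7 = 3407 ≤ 7438 < 10143 = q_8, so the answer is 73862/3407.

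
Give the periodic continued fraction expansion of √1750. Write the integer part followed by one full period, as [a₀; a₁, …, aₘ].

[41; 1, 4, 1, 82]

a₀ = ⌊√1750⌋ = 41.
With m₀=0, d₀=1 and mₖ₊₁ = dₖaₖ − mₖ, dₖ₊₁ = (n − mₖ₊₁²)/dₖ, aₖ₊₁ = ⌊(a₀+mₖ₊₁)/dₖ₊₁⌋:
  k=1: m=41, d=69, a=1
  k=2: m=28, d=14, a=4
  k=3: m=28, d=69, a=1
  k=4: m=41, d=1, a=82
d=1 and a=2a₀=82 at k=4, so the next step gives (m, d) = (41, 69) again — its k=1 value — and the period has length 4.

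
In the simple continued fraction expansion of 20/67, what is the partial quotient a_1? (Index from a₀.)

20 = 0·67 + 20   →  a_0 = 0
67 = 3·20 + 7   →  a_1 = 3

3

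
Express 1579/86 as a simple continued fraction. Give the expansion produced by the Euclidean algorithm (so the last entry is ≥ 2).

[18; 2, 1, 3, 2, 3]

1579 = 18*86 + 31
86 = 2*31 + 24
31 = 1*24 + 7
24 = 3*7 + 3
7 = 2*3 + 1
3 = 3*1 + 0  (stop)
So 1579/86 = [18; 2, 1, 3, 2, 3].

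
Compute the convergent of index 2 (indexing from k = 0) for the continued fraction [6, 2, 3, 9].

Using pₖ = aₖpₖ₋₁ + pₖ₋₂, qₖ = aₖqₖ₋₁ + qₖ₋₂ (with p₋₁=1, p₋₂=0, q₋₁=0, q₋₂=1):
  k=0: a=6, p=6, q=1
  k=1: a=2, p=13, q=2
  k=2: a=3, p=45, q=7

45/7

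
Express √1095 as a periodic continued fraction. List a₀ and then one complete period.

[33; 11, 66]

a₀ = ⌊√1095⌋ = 33.
With m₀=0, d₀=1 and mₖ₊₁ = dₖaₖ − mₖ, dₖ₊₁ = (n − mₖ₊₁²)/dₖ, aₖ₊₁ = ⌊(a₀+mₖ₊₁)/dₖ₊₁⌋:
  k=1: m=33, d=6, a=11
  k=2: m=33, d=1, a=66
d=1 and a=2a₀=66 at k=2, so the next step gives (m, d) = (33, 6) again — its k=1 value — and the period has length 2.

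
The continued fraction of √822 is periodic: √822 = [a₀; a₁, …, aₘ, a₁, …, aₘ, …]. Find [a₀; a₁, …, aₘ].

a₀ = ⌊√822⌋ = 28.
With m₀=0, d₀=1 and mₖ₊₁ = dₖaₖ − mₖ, dₖ₊₁ = (n − mₖ₊₁²)/dₖ, aₖ₊₁ = ⌊(a₀+mₖ₊₁)/dₖ₊₁⌋:
  k=1: m=28, d=38, a=1
  k=2: m=10, d=19, a=2
  k=3: m=28, d=2, a=28
  k=4: m=28, d=19, a=2
  k=5: m=10, d=38, a=1
  k=6: m=28, d=1, a=56
d=1 and a=2a₀=56 at k=6, so the next step gives (m, d) = (28, 38) again — its k=1 value — and the period has length 6.

[28; 1, 2, 28, 2, 1, 56]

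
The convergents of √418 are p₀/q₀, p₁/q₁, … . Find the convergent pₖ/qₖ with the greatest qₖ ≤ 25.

√418 = [20; 2, 4, 20, 4, 2, 40, …] (period length 6).
Convergents:
  p_0/q_0 = 20/1
  p_1/q_1 = 41/2
  p_2/q_2 = 184/9
  p_3/q_3 = 3721/182
q_2 = 9 ≤ 25 < 182 = q_3, so the answer is 184/9.

184/9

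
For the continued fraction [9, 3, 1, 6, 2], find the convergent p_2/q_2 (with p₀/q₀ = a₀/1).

Using pₖ = aₖpₖ₋₁ + pₖ₋₂, qₖ = aₖqₖ₋₁ + qₖ₋₂ (with p₋₁=1, p₋₂=0, q₋₁=0, q₋₂=1):
  k=0: a=9, p=9, q=1
  k=1: a=3, p=28, q=3
  k=2: a=1, p=37, q=4

37/4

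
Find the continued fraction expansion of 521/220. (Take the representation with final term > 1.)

521 = 2·220 + 81
220 = 2·81 + 58
81 = 1·58 + 23
58 = 2·23 + 12
23 = 1·12 + 11
12 = 1·11 + 1
11 = 11·1 + 0  (stop)
So 521/220 = [2; 2, 1, 2, 1, 1, 11].

[2; 2, 1, 2, 1, 1, 11]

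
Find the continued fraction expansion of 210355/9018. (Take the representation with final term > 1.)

[23; 3, 15, 12, 5, 3]

210355 = 23*9018 + 2941
9018 = 3*2941 + 195
2941 = 15*195 + 16
195 = 12*16 + 3
16 = 5*3 + 1
3 = 3*1 + 0  (stop)
So 210355/9018 = [23; 3, 15, 12, 5, 3].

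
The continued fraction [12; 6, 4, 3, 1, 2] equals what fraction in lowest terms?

Fold from the inside: start with 2/1.
  1 + 1/2 = 3/2
  3 + 2/3 = 11/3
  4 + 3/11 = 47/11
  6 + 11/47 = 293/47
  12 + 47/293 = 3563/293

3563/293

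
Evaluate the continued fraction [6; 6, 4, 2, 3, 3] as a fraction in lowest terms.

Using pₖ = aₖpₖ₋₁ + pₖ₋₂ and qₖ = aₖqₖ₋₁ + qₖ₋₂:
  k=0: a=6, p=6, q=1
  k=1: a=6, p=37, q=6
  k=2: a=4, p=154, q=25
  k=3: a=2, p=345, q=56
  k=4: a=3, p=1189, q=193
  k=5: a=3, p=3912, q=635

3912/635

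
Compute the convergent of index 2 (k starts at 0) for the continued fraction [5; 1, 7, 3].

Using pₖ = aₖpₖ₋₁ + pₖ₋₂, qₖ = aₖqₖ₋₁ + qₖ₋₂ (with p₋₁=1, p₋₂=0, q₋₁=0, q₋₂=1):
  k=0: a=5, p=5, q=1
  k=1: a=1, p=6, q=1
  k=2: a=7, p=47, q=8

47/8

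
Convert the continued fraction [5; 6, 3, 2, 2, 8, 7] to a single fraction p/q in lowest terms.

Fold from the inside: start with 7/1.
  8 + 1/7 = 57/7
  2 + 7/57 = 121/57
  2 + 57/121 = 299/121
  3 + 121/299 = 1018/299
  6 + 299/1018 = 6407/1018
  5 + 1018/6407 = 33053/6407

33053/6407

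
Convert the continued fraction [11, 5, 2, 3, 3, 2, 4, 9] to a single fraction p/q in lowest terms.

131759/11781

Using pₖ = aₖpₖ₋₁ + pₖ₋₂ and qₖ = aₖqₖ₋₁ + qₖ₋₂:
  k=0: a=11, p=11, q=1
  k=1: a=5, p=56, q=5
  k=2: a=2, p=123, q=11
  k=3: a=3, p=425, q=38
  k=4: a=3, p=1398, q=125
  k=5: a=2, p=3221, q=288
  k=6: a=4, p=14282, q=1277
  k=7: a=9, p=131759, q=11781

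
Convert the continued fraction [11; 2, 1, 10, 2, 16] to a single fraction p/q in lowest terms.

Using pₖ = aₖpₖ₋₁ + pₖ₋₂ and qₖ = aₖqₖ₋₁ + qₖ₋₂:
  k=0: a=11, p=11, q=1
  k=1: a=2, p=23, q=2
  k=2: a=1, p=34, q=3
  k=3: a=10, p=363, q=32
  k=4: a=2, p=760, q=67
  k=5: a=16, p=12523, q=1104

12523/1104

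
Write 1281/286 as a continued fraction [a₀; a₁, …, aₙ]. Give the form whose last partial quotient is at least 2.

1281 = 4*286 + 137
286 = 2*137 + 12
137 = 11*12 + 5
12 = 2*5 + 2
5 = 2*2 + 1
2 = 2*1 + 0  (stop)
So 1281/286 = [4; 2, 11, 2, 2, 2].

[4; 2, 11, 2, 2, 2]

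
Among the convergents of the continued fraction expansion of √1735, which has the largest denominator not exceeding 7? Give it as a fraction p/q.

125/3

√1735 = [41; 1, 1, 1, 7, 1, 1, 1, 82, …] (period length 8).
Convergents:
  p_0/q_0 = 41/1
  p_1/q_1 = 42/1
  p_2/q_2 = 83/2
  p_3/q_3 = 125/3
  p_4/q_4 = 958/23
q_3 = 3 ≤ 7 < 23 = q_4, so the answer is 125/3.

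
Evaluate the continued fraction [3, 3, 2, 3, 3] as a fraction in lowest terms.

Using pₖ = aₖpₖ₋₁ + pₖ₋₂ and qₖ = aₖqₖ₋₁ + qₖ₋₂:
  k=0: a=3, p=3, q=1
  k=1: a=3, p=10, q=3
  k=2: a=2, p=23, q=7
  k=3: a=3, p=79, q=24
  k=4: a=3, p=260, q=79

260/79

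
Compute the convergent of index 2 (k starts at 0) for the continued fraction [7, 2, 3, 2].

Using pₖ = aₖpₖ₋₁ + pₖ₋₂, qₖ = aₖqₖ₋₁ + qₖ₋₂ (with p₋₁=1, p₋₂=0, q₋₁=0, q₋₂=1):
  k=0: a=7, p=7, q=1
  k=1: a=2, p=15, q=2
  k=2: a=3, p=52, q=7

52/7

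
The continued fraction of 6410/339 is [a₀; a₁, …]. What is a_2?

9

6410 = 18·339 + 308   →  a_0 = 18
339 = 1·308 + 31   →  a_1 = 1
308 = 9·31 + 29   →  a_2 = 9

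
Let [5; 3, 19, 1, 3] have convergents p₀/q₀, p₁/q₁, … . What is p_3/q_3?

Using pₖ = aₖpₖ₋₁ + pₖ₋₂, qₖ = aₖqₖ₋₁ + qₖ₋₂ (with p₋₁=1, p₋₂=0, q₋₁=0, q₋₂=1):
  k=0: a=5, p=5, q=1
  k=1: a=3, p=16, q=3
  k=2: a=19, p=309, q=58
  k=3: a=1, p=325, q=61

325/61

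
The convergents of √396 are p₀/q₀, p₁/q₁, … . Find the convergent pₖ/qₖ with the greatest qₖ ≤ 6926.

79201/3980

√396 = [19; 1, 8, 1, 38, …] (period length 4).
Convergents:
  p_0/q_0 = 19/1
  p_1/q_1 = 20/1
  p_2/q_2 = 179/9
  p_3/q_3 = 199/10
  p_4/q_4 = 7741/389
  p_5/q_5 = 7940/399
  p_6/q_6 = 71261/3581
  p_7/q_7 = 79201/3980
  p_8/q_8 = 3080899/154821
q_7 = 3980 ≤ 6926 < 154821 = q_8, so the answer is 79201/3980.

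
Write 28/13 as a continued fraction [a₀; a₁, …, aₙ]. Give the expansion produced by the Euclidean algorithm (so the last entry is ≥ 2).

[2; 6, 2]

28 = 2×13 + 2
13 = 6×2 + 1
2 = 2×1 + 0  (stop)
So 28/13 = [2; 6, 2].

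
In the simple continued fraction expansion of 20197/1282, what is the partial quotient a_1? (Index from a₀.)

20197 = 15·1282 + 967   →  a_0 = 15
1282 = 1·967 + 315   →  a_1 = 1

1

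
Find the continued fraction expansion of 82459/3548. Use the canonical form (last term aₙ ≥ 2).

[23; 4, 6, 1, 2, 8, 5]

82459 = 23*3548 + 855
3548 = 4*855 + 128
855 = 6*128 + 87
128 = 1*87 + 41
87 = 2*41 + 5
41 = 8*5 + 1
5 = 5*1 + 0  (stop)
So 82459/3548 = [23; 4, 6, 1, 2, 8, 5].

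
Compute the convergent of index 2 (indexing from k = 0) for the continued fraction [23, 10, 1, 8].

254/11

Using pₖ = aₖpₖ₋₁ + pₖ₋₂, qₖ = aₖqₖ₋₁ + qₖ₋₂ (with p₋₁=1, p₋₂=0, q₋₁=0, q₋₂=1):
  k=0: a=23, p=23, q=1
  k=1: a=10, p=231, q=10
  k=2: a=1, p=254, q=11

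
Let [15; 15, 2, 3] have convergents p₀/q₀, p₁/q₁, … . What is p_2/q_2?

Using pₖ = aₖpₖ₋₁ + pₖ₋₂, qₖ = aₖqₖ₋₁ + qₖ₋₂ (with p₋₁=1, p₋₂=0, q₋₁=0, q₋₂=1):
  k=0: a=15, p=15, q=1
  k=1: a=15, p=226, q=15
  k=2: a=2, p=467, q=31

467/31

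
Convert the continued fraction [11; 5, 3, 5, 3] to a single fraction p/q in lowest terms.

3032/271

Fold from the inside: start with 3/1.
  5 + 1/3 = 16/3
  3 + 3/16 = 51/16
  5 + 16/51 = 271/51
  11 + 51/271 = 3032/271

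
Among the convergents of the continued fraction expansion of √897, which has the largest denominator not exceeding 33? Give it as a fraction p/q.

599/20

√897 = [29; 1, 18, 1, 58, …] (period length 4).
Convergents:
  p_0/q_0 = 29/1
  p_1/q_1 = 30/1
  p_2/q_2 = 569/19
  p_3/q_3 = 599/20
  p_4/q_4 = 35311/1179
q_3 = 20 ≤ 33 < 1179 = q_4, so the answer is 599/20.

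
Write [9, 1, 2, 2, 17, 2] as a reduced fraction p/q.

2438/251

Fold from the inside: start with 2/1.
  17 + 1/2 = 35/2
  2 + 2/35 = 72/35
  2 + 35/72 = 179/72
  1 + 72/179 = 251/179
  9 + 179/251 = 2438/251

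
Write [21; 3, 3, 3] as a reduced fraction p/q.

703/33

Fold from the inside: start with 3/1.
  3 + 1/3 = 10/3
  3 + 3/10 = 33/10
  21 + 10/33 = 703/33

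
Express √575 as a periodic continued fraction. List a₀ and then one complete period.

[23; 1, 46]

a₀ = ⌊√575⌋ = 23.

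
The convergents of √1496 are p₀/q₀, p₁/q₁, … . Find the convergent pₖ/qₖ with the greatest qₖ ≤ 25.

116/3

√1496 = [38; 1, 2, 9, 2, 1, 76, …] (period length 6).
Convergents:
  p_0/q_0 = 38/1
  p_1/q_1 = 39/1
  p_2/q_2 = 116/3
  p_3/q_3 = 1083/28
q_2 = 3 ≤ 25 < 28 = q_3, so the answer is 116/3.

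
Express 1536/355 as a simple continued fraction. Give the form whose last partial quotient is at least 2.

1536 = 4×355 + 116
355 = 3×116 + 7
116 = 16×7 + 4
7 = 1×4 + 3
4 = 1×3 + 1
3 = 3×1 + 0  (stop)
So 1536/355 = [4; 3, 16, 1, 1, 3].

[4; 3, 16, 1, 1, 3]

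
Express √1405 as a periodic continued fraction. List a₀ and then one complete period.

a₀ = ⌊√1405⌋ = 37.
With m₀=0, d₀=1 and mₖ₊₁ = dₖaₖ − mₖ, dₖ₊₁ = (n − mₖ₊₁²)/dₖ, aₖ₊₁ = ⌊(a₀+mₖ₊₁)/dₖ₊₁⌋:
  k=1: m=37, d=36, a=2
  k=2: m=35, d=5, a=14
  k=3: m=35, d=36, a=2
  k=4: m=37, d=1, a=74
d=1 and a=2a₀=74 at k=4, so the next step gives (m, d) = (37, 36) again — its k=1 value — and the period has length 4.

[37; 2, 14, 2, 74]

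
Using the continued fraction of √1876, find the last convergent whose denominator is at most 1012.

42923/991

√1876 = [43; 3, 5, 12, 5, 3, 86, …] (period length 6).
Convergents:
  p_0/q_0 = 43/1
  p_1/q_1 = 130/3
  p_2/q_2 = 693/16
  p_3/q_3 = 8446/195
  p_4/q_4 = 42923/991
  p_5/q_5 = 137215/3168
q_4 = 991 ≤ 1012 < 3168 = q_5, so the answer is 42923/991.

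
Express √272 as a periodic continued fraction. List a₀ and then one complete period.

a₀ = ⌊√272⌋ = 16.
With m₀=0, d₀=1 and mₖ₊₁ = dₖaₖ − mₖ, dₖ₊₁ = (n − mₖ₊₁²)/dₖ, aₖ₊₁ = ⌊(a₀+mₖ₊₁)/dₖ₊₁⌋:
  k=1: m=16, d=16, a=2
  k=2: m=16, d=1, a=32
d=1 and a=2a₀=32 at k=2, so the next step gives (m, d) = (16, 16) again — its k=1 value — and the period has length 2.

[16; 2, 32]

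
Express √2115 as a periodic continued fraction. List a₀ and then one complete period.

[45; 1, 90]

a₀ = ⌊√2115⌋ = 45.
With m₀=0, d₀=1 and mₖ₊₁ = dₖaₖ − mₖ, dₖ₊₁ = (n − mₖ₊₁²)/dₖ, aₖ₊₁ = ⌊(a₀+mₖ₊₁)/dₖ₊₁⌋:
  k=1: m=45, d=90, a=1
  k=2: m=45, d=1, a=90
d=1 and a=2a₀=90 at k=2, so the next step gives (m, d) = (45, 90) again — its k=1 value — and the period has length 2.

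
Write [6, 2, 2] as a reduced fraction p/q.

Using pₖ = aₖpₖ₋₁ + pₖ₋₂ and qₖ = aₖqₖ₋₁ + qₖ₋₂:
  k=0: a=6, p=6, q=1
  k=1: a=2, p=13, q=2
  k=2: a=2, p=32, q=5

32/5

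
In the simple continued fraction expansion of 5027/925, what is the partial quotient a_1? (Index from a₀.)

5027 = 5·925 + 402   →  a_0 = 5
925 = 2·402 + 121   →  a_1 = 2

2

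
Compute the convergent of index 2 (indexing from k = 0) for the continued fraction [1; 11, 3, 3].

Using pₖ = aₖpₖ₋₁ + pₖ₋₂, qₖ = aₖqₖ₋₁ + qₖ₋₂ (with p₋₁=1, p₋₂=0, q₋₁=0, q₋₂=1):
  k=0: a=1, p=1, q=1
  k=1: a=11, p=12, q=11
  k=2: a=3, p=37, q=34

37/34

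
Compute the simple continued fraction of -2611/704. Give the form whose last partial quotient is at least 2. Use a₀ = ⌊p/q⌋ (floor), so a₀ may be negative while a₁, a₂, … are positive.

-2611 = -4*704 + 205
704 = 3*205 + 89
205 = 2*89 + 27
89 = 3*27 + 8
27 = 3*8 + 3
8 = 2*3 + 2
3 = 1*2 + 1
2 = 2*1 + 0  (stop)
So -2611/704 = [-4; 3, 2, 3, 3, 2, 1, 2].

[-4; 3, 2, 3, 3, 2, 1, 2]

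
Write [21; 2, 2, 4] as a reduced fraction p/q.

Fold from the inside: start with 4/1.
  2 + 1/4 = 9/4
  2 + 4/9 = 22/9
  21 + 9/22 = 471/22

471/22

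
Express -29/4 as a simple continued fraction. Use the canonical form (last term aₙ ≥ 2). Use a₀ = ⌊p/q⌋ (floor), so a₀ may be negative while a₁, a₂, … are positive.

[-8; 1, 3]

-29 = -8·4 + 3
4 = 1·3 + 1
3 = 3·1 + 0  (stop)
So -29/4 = [-8; 1, 3].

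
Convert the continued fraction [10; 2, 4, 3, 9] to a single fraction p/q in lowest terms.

Using pₖ = aₖpₖ₋₁ + pₖ₋₂ and qₖ = aₖqₖ₋₁ + qₖ₋₂:
  k=0: a=10, p=10, q=1
  k=1: a=2, p=21, q=2
  k=2: a=4, p=94, q=9
  k=3: a=3, p=303, q=29
  k=4: a=9, p=2821, q=270

2821/270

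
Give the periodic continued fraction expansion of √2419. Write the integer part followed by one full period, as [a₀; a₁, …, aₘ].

[49; 5, 2, 5, 98]

a₀ = ⌊√2419⌋ = 49.
With m₀=0, d₀=1 and mₖ₊₁ = dₖaₖ − mₖ, dₖ₊₁ = (n − mₖ₊₁²)/dₖ, aₖ₊₁ = ⌊(a₀+mₖ₊₁)/dₖ₊₁⌋:
  k=1: m=49, d=18, a=5
  k=2: m=41, d=41, a=2
  k=3: m=41, d=18, a=5
  k=4: m=49, d=1, a=98
d=1 and a=2a₀=98 at k=4, so the next step gives (m, d) = (49, 18) again — its k=1 value — and the period has length 4.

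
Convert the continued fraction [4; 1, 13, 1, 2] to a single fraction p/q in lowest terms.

Using pₖ = aₖpₖ₋₁ + pₖ₋₂ and qₖ = aₖqₖ₋₁ + qₖ₋₂:
  k=0: a=4, p=4, q=1
  k=1: a=1, p=5, q=1
  k=2: a=13, p=69, q=14
  k=3: a=1, p=74, q=15
  k=4: a=2, p=217, q=44

217/44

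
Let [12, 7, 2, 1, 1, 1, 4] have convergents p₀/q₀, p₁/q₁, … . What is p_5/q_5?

Using pₖ = aₖpₖ₋₁ + pₖ₋₂, qₖ = aₖqₖ₋₁ + qₖ₋₂ (with p₋₁=1, p₋₂=0, q₋₁=0, q₋₂=1):
  k=0: a=12, p=12, q=1
  k=1: a=7, p=85, q=7
  k=2: a=2, p=182, q=15
  k=3: a=1, p=267, q=22
  k=4: a=1, p=449, q=37
  k=5: a=1, p=716, q=59

716/59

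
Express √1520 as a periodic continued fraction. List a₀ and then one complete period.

a₀ = ⌊√1520⌋ = 38.

[38; 1, 76]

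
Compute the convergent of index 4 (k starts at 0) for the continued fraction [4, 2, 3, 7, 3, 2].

Using pₖ = aₖpₖ₋₁ + pₖ₋₂, qₖ = aₖqₖ₋₁ + qₖ₋₂ (with p₋₁=1, p₋₂=0, q₋₁=0, q₋₂=1):
  k=0: a=4, p=4, q=1
  k=1: a=2, p=9, q=2
  k=2: a=3, p=31, q=7
  k=3: a=7, p=226, q=51
  k=4: a=3, p=709, q=160

709/160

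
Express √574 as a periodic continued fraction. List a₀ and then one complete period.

a₀ = ⌊√574⌋ = 23.

[23; 1, 22, 1, 46]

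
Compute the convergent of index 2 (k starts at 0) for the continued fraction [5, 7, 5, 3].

185/36

Using pₖ = aₖpₖ₋₁ + pₖ₋₂, qₖ = aₖqₖ₋₁ + qₖ₋₂ (with p₋₁=1, p₋₂=0, q₋₁=0, q₋₂=1):
  k=0: a=5, p=5, q=1
  k=1: a=7, p=36, q=7
  k=2: a=5, p=185, q=36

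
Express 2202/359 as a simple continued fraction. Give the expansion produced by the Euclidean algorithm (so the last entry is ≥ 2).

[6; 7, 2, 11, 2]

2202 = 6·359 + 48
359 = 7·48 + 23
48 = 2·23 + 2
23 = 11·2 + 1
2 = 2·1 + 0  (stop)
So 2202/359 = [6; 7, 2, 11, 2].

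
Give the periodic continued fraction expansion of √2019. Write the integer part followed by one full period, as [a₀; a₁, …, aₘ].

a₀ = ⌊√2019⌋ = 44.
With m₀=0, d₀=1 and mₖ₊₁ = dₖaₖ − mₖ, dₖ₊₁ = (n − mₖ₊₁²)/dₖ, aₖ₊₁ = ⌊(a₀+mₖ₊₁)/dₖ₊₁⌋:
  k=1: m=44, d=83, a=1
  k=2: m=39, d=6, a=13
  k=3: m=39, d=83, a=1
  k=4: m=44, d=1, a=88
d=1 and a=2a₀=88 at k=4, so the next step gives (m, d) = (44, 83) again — its k=1 value — and the period has length 4.

[44; 1, 13, 1, 88]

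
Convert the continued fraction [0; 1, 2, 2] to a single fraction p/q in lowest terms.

5/7

Using pₖ = aₖpₖ₋₁ + pₖ₋₂ and qₖ = aₖqₖ₋₁ + qₖ₋₂:
  k=0: a=0, p=0, q=1
  k=1: a=1, p=1, q=1
  k=2: a=2, p=2, q=3
  k=3: a=2, p=5, q=7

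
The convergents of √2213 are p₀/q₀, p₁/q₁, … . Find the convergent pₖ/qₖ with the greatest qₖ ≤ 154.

√2213 = [47; 23, 1, 1, 23, 94, …] (period length 5).
Convergents:
  p_0/q_0 = 47/1
  p_1/q_1 = 1082/23
  p_2/q_2 = 1129/24
  p_3/q_3 = 2211/47
  p_4/q_4 = 51982/1105
q_3 = 47 ≤ 154 < 1105 = q_4, so the answer is 2211/47.

2211/47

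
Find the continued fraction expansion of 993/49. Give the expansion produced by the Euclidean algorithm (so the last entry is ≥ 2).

993 = 20·49 + 13
49 = 3·13 + 10
13 = 1·10 + 3
10 = 3·3 + 1
3 = 3·1 + 0  (stop)
So 993/49 = [20; 3, 1, 3, 3].

[20; 3, 1, 3, 3]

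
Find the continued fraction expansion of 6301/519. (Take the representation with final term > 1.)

[12; 7, 9, 8]

6301 = 12×519 + 73
519 = 7×73 + 8
73 = 9×8 + 1
8 = 8×1 + 0  (stop)
So 6301/519 = [12; 7, 9, 8].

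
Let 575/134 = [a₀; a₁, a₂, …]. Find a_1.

3

575 = 4·134 + 39   →  a_0 = 4
134 = 3·39 + 17   →  a_1 = 3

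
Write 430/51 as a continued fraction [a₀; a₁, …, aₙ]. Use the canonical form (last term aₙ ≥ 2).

[8; 2, 3, 7]

430 = 8×51 + 22
51 = 2×22 + 7
22 = 3×7 + 1
7 = 7×1 + 0  (stop)
So 430/51 = [8; 2, 3, 7].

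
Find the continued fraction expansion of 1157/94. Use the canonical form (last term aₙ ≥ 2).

[12; 3, 4, 7]

1157 = 12×94 + 29
94 = 3×29 + 7
29 = 4×7 + 1
7 = 7×1 + 0  (stop)
So 1157/94 = [12; 3, 4, 7].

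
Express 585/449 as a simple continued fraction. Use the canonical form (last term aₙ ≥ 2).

585 = 1·449 + 136
449 = 3·136 + 41
136 = 3·41 + 13
41 = 3·13 + 2
13 = 6·2 + 1
2 = 2·1 + 0  (stop)
So 585/449 = [1; 3, 3, 3, 6, 2].

[1; 3, 3, 3, 6, 2]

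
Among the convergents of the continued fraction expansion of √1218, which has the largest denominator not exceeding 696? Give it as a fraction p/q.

24046/689

√1218 = [34; 1, 8, 1, 68, …] (period length 4).
Convergents:
  p_0/q_0 = 34/1
  p_1/q_1 = 35/1
  p_2/q_2 = 314/9
  p_3/q_3 = 349/10
  p_4/q_4 = 24046/689
  p_5/q_5 = 24395/699
q_4 = 689 ≤ 696 < 699 = q_5, so the answer is 24046/689.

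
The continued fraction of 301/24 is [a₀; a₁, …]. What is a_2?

1

301 = 12·24 + 13   →  a_0 = 12
24 = 1·13 + 11   →  a_1 = 1
13 = 1·11 + 2   →  a_2 = 1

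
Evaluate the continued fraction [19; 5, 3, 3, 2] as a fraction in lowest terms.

Using pₖ = aₖpₖ₋₁ + pₖ₋₂ and qₖ = aₖqₖ₋₁ + qₖ₋₂:
  k=0: a=19, p=19, q=1
  k=1: a=5, p=96, q=5
  k=2: a=3, p=307, q=16
  k=3: a=3, p=1017, q=53
  k=4: a=2, p=2341, q=122

2341/122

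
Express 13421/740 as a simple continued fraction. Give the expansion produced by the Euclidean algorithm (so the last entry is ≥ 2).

[18; 7, 3, 16, 2]

13421 = 18×740 + 101
740 = 7×101 + 33
101 = 3×33 + 2
33 = 16×2 + 1
2 = 2×1 + 0  (stop)
So 13421/740 = [18; 7, 3, 16, 2].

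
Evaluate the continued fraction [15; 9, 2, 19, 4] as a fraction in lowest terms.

Using pₖ = aₖpₖ₋₁ + pₖ₋₂ and qₖ = aₖqₖ₋₁ + qₖ₋₂:
  k=0: a=15, p=15, q=1
  k=1: a=9, p=136, q=9
  k=2: a=2, p=287, q=19
  k=3: a=19, p=5589, q=370
  k=4: a=4, p=22643, q=1499

22643/1499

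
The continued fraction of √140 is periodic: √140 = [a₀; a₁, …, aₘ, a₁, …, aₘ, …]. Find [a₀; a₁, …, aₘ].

a₀ = ⌊√140⌋ = 11.
With m₀=0, d₀=1 and mₖ₊₁ = dₖaₖ − mₖ, dₖ₊₁ = (n − mₖ₊₁²)/dₖ, aₖ₊₁ = ⌊(a₀+mₖ₊₁)/dₖ₊₁⌋:
  k=1: m=11, d=19, a=1
  k=2: m=8, d=4, a=4
  k=3: m=8, d=19, a=1
  k=4: m=11, d=1, a=22
d=1 and a=2a₀=22 at k=4, so the next step gives (m, d) = (11, 19) again — its k=1 value — and the period has length 4.

[11; 1, 4, 1, 22]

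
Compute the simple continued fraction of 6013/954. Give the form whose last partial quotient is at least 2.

6013 = 6×954 + 289
954 = 3×289 + 87
289 = 3×87 + 28
87 = 3×28 + 3
28 = 9×3 + 1
3 = 3×1 + 0  (stop)
So 6013/954 = [6; 3, 3, 3, 9, 3].

[6; 3, 3, 3, 9, 3]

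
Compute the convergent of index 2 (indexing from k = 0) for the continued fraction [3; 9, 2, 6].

Using pₖ = aₖpₖ₋₁ + pₖ₋₂, qₖ = aₖqₖ₋₁ + qₖ₋₂ (with p₋₁=1, p₋₂=0, q₋₁=0, q₋₂=1):
  k=0: a=3, p=3, q=1
  k=1: a=9, p=28, q=9
  k=2: a=2, p=59, q=19

59/19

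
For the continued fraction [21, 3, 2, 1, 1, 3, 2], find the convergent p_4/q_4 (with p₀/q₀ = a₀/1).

Using pₖ = aₖpₖ₋₁ + pₖ₋₂, qₖ = aₖqₖ₋₁ + qₖ₋₂ (with p₋₁=1, p₋₂=0, q₋₁=0, q₋₂=1):
  k=0: a=21, p=21, q=1
  k=1: a=3, p=64, q=3
  k=2: a=2, p=149, q=7
  k=3: a=1, p=213, q=10
  k=4: a=1, p=362, q=17

362/17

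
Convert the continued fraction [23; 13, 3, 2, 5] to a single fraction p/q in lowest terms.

Using pₖ = aₖpₖ₋₁ + pₖ₋₂ and qₖ = aₖqₖ₋₁ + qₖ₋₂:
  k=0: a=23, p=23, q=1
  k=1: a=13, p=300, q=13
  k=2: a=3, p=923, q=40
  k=3: a=2, p=2146, q=93
  k=4: a=5, p=11653, q=505

11653/505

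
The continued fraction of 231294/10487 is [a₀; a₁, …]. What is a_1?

18

231294 = 22·10487 + 580   →  a_0 = 22
10487 = 18·580 + 47   →  a_1 = 18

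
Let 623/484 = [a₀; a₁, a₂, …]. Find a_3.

13

623 = 1·484 + 139   →  a_0 = 1
484 = 3·139 + 67   →  a_1 = 3
139 = 2·67 + 5   →  a_2 = 2
67 = 13·5 + 2   →  a_3 = 13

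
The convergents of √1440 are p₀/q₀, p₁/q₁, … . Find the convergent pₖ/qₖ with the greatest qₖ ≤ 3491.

√1440 = [37; 1, 17, 1, 74, …] (period length 4).
Convergents:
  p_0/q_0 = 37/1
  p_1/q_1 = 38/1
  p_2/q_2 = 683/18
  p_3/q_3 = 721/19
  p_4/q_4 = 54037/1424
  p_5/q_5 = 54758/1443
  p_6/q_6 = 984923/25955
q_5 = 1443 ≤ 3491 < 25955 = q_6, so the answer is 54758/1443.

54758/1443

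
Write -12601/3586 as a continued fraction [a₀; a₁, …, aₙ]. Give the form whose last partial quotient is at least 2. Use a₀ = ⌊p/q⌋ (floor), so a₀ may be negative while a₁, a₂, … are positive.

-12601 = -4·3586 + 1743
3586 = 2·1743 + 100
1743 = 17·100 + 43
100 = 2·43 + 14
43 = 3·14 + 1
14 = 14·1 + 0  (stop)
So -12601/3586 = [-4; 2, 17, 2, 3, 14].

[-4; 2, 17, 2, 3, 14]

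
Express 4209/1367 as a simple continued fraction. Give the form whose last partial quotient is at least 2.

4209 = 3·1367 + 108
1367 = 12·108 + 71
108 = 1·71 + 37
71 = 1·37 + 34
37 = 1·34 + 3
34 = 11·3 + 1
3 = 3·1 + 0  (stop)
So 4209/1367 = [3; 12, 1, 1, 1, 11, 3].

[3; 12, 1, 1, 1, 11, 3]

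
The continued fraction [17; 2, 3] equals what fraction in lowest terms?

122/7

Using pₖ = aₖpₖ₋₁ + pₖ₋₂ and qₖ = aₖqₖ₋₁ + qₖ₋₂:
  k=0: a=17, p=17, q=1
  k=1: a=2, p=35, q=2
  k=2: a=3, p=122, q=7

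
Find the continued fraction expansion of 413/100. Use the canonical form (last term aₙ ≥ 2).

413 = 4×100 + 13
100 = 7×13 + 9
13 = 1×9 + 4
9 = 2×4 + 1
4 = 4×1 + 0  (stop)
So 413/100 = [4; 7, 1, 2, 4].

[4; 7, 1, 2, 4]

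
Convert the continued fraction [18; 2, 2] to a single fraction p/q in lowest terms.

Fold from the inside: start with 2/1.
  2 + 1/2 = 5/2
  18 + 2/5 = 92/5

92/5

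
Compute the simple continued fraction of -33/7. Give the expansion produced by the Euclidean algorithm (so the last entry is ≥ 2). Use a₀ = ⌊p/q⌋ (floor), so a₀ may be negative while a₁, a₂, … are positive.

[-5; 3, 2]

-33 = -5×7 + 2
7 = 3×2 + 1
2 = 2×1 + 0  (stop)
So -33/7 = [-5; 3, 2].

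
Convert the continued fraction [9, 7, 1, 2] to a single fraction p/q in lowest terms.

Using pₖ = aₖpₖ₋₁ + pₖ₋₂ and qₖ = aₖqₖ₋₁ + qₖ₋₂:
  k=0: a=9, p=9, q=1
  k=1: a=7, p=64, q=7
  k=2: a=1, p=73, q=8
  k=3: a=2, p=210, q=23

210/23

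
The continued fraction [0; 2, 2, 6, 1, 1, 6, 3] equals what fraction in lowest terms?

577/1422

Fold from the inside: start with 3/1.
  6 + 1/3 = 19/3
  1 + 3/19 = 22/19
  1 + 19/22 = 41/22
  6 + 22/41 = 268/41
  2 + 41/268 = 577/268
  2 + 268/577 = 1422/577
  0 + 577/1422 = 577/1422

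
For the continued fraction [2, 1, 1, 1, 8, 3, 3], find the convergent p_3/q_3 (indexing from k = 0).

Using pₖ = aₖpₖ₋₁ + pₖ₋₂, qₖ = aₖqₖ₋₁ + qₖ₋₂ (with p₋₁=1, p₋₂=0, q₋₁=0, q₋₂=1):
  k=0: a=2, p=2, q=1
  k=1: a=1, p=3, q=1
  k=2: a=1, p=5, q=2
  k=3: a=1, p=8, q=3

8/3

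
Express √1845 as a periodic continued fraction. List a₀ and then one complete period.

[42; 1, 20, 2, 20, 1, 84]

a₀ = ⌊√1845⌋ = 42.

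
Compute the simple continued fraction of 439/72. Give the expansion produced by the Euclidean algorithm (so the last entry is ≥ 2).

439 = 6*72 + 7
72 = 10*7 + 2
7 = 3*2 + 1
2 = 2*1 + 0  (stop)
So 439/72 = [6; 10, 3, 2].

[6; 10, 3, 2]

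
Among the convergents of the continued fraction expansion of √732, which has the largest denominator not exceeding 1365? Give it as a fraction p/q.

√732 = [27; 18, 54, …] (period length 2).
Convergents:
  p_0/q_0 = 27/1
  p_1/q_1 = 487/18
  p_2/q_2 = 26325/973
  p_3/q_3 = 474337/17532
q_2 = 973 ≤ 1365 < 17532 = q_3, so the answer is 26325/973.

26325/973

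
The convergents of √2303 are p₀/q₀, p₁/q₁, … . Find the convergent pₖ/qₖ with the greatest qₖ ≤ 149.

4607/96

√2303 = [47; 1, 94, …] (period length 2).
Convergents:
  p_0/q_0 = 47/1
  p_1/q_1 = 48/1
  p_2/q_2 = 4559/95
  p_3/q_3 = 4607/96
  p_4/q_4 = 437617/9119
q_3 = 96 ≤ 149 < 9119 = q_4, so the answer is 4607/96.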